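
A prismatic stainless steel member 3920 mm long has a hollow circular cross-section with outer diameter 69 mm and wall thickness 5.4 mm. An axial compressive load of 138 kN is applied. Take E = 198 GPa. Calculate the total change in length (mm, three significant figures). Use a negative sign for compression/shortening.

A = 1079 mm².
δ_mech = NL/(AE) = -138000·3920/(1079·198000) = -2.532 mm.

-2.53 mm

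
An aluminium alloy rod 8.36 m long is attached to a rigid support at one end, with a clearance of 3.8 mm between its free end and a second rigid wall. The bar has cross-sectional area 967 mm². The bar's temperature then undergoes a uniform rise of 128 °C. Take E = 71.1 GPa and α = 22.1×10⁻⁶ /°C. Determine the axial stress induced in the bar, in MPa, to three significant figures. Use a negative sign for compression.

-169 MPa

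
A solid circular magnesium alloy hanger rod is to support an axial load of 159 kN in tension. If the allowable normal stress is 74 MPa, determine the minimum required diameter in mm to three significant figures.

Required area A ≥ P/σ_allow = 159000/74 = 2149 mm².
For a solid circular section, d ≥ √(4A/π) = 52.3 mm.

52.3 mm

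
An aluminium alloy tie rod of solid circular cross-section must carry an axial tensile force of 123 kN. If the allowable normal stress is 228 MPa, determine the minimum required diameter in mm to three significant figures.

Required area A ≥ P/σ_allow = 123000/228 = 539.5 mm².
For a solid circular section, d ≥ √(4A/π) = 26.21 mm.

26.2 mm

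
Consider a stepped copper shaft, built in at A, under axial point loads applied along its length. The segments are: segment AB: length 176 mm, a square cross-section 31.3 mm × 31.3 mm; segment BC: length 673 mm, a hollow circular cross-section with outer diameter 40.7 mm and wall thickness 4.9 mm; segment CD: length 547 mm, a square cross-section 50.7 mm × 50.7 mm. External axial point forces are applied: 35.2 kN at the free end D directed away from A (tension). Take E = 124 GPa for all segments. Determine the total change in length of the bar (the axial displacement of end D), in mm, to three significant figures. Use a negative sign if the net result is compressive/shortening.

0.458 mm

Internal axial forces (sectioning from the free end, tension +): N_CD = 35.2 kN, N_BC = 35.2 kN, N_AB = 35.2 kN.
A_AB = 979.7 mm².
A_BC = 551.1 mm².
A_CD = 2570 mm².
δ_AB = 35200·176/(979.7·124000) = 0.051 mm
δ_BC = 35200·673/(551.1·124000) = 0.3467 mm
δ_CD = 35200·547/(2570·124000) = 0.06041 mm
δ = Σδ_i = 0.4581 mm.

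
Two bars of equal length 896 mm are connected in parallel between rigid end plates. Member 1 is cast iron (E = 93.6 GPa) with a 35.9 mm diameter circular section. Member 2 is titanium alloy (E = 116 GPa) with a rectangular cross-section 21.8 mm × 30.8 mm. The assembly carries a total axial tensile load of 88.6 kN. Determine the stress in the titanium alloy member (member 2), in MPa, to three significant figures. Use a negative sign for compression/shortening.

A_1 = 1012 mm².
A_2 = 671.4 mm².
Equal strain + equilibrium ⇒ each member carries load in proportion to AE: A₁E₁ = 94740000 N, A₂E₂ = 77890000 N, ΣAE = 172600000 N.
σ₂ = P·E₂/ΣAE = 88600·116000/172600000 = 59.53 MPa.

59.5 MPa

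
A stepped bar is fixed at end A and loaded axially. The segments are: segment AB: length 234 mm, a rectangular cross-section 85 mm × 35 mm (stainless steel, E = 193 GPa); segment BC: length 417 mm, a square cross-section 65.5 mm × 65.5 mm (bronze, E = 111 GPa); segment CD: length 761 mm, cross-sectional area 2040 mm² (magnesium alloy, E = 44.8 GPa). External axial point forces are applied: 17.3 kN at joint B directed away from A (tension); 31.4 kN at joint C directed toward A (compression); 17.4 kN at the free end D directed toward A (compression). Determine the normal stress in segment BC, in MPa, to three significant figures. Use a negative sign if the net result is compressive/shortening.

-11.4 MPa

Internal axial forces (sectioning from the free end, tension +): N_CD = -17.4 kN, N_BC = -48.8 kN, N_AB = -31.5 kN.
A_BC = 4290 mm².
σ_BC = N_BC/A_BC = -48800/4290 = -11.37 MPa.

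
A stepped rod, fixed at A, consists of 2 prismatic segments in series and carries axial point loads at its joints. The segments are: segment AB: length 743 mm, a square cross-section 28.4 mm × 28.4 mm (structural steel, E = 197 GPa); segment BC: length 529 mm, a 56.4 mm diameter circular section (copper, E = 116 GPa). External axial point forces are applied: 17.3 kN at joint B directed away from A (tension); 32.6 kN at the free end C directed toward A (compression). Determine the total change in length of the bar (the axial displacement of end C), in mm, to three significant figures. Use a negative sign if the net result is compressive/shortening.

-0.131 mm

Internal axial forces (sectioning from the free end, tension +): N_BC = -32.6 kN, N_AB = -15.3 kN.
A_AB = 806.6 mm².
A_BC = 2498 mm².
δ_AB = -15300·743/(806.6·197000) = -0.07154 mm
δ_BC = -32600·529/(2498·116000) = -0.05951 mm
δ = Σδ_i = -0.1311 mm.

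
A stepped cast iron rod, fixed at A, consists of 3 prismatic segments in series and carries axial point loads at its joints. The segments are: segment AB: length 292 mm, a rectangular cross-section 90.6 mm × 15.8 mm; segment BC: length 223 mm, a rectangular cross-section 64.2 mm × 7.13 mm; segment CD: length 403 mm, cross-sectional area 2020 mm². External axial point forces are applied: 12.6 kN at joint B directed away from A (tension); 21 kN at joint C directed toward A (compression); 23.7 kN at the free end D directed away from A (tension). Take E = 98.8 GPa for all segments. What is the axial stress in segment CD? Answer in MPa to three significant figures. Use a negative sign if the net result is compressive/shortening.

11.7 MPa

Internal axial forces (sectioning from the free end, tension +): N_CD = 23.7 kN, N_BC = 2.7 kN, N_AB = 15.3 kN.
σ_CD = N_CD/A_CD = 23700/2020 = 11.73 MPa.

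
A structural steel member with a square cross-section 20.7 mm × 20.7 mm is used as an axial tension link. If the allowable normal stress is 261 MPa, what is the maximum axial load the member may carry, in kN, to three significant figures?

A = 428.5 mm².
P_max = σ_allow · A = 261 · 428.5 = 111800 N = 111.8 kN.

112 kN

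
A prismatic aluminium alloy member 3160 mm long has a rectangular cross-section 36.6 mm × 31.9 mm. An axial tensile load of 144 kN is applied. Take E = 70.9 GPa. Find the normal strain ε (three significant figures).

A = 1168 mm².
σ = N/A = 123.3 MPa; ε = σ/E = 123.3/70900 = 1.740e-03.

0.00174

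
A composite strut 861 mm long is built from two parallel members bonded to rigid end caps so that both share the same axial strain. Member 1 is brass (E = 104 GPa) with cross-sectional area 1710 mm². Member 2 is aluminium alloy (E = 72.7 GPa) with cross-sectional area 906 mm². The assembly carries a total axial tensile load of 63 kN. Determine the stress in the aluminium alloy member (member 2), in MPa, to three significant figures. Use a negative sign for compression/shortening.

18.8 MPa

Equal strain + equilibrium ⇒ each member carries load in proportion to AE: A₁E₁ = 177800000 N, A₂E₂ = 65870000 N, ΣAE = 243700000 N.
σ₂ = P·E₂/ΣAE = 63000·72700/243700000 = 18.79 MPa.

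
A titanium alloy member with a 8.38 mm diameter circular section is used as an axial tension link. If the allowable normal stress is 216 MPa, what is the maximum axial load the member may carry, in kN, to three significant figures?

A = 55.15 mm².
P_max = σ_allow · A = 216 · 55.15 = 11910 N = 11.91 kN.

11.9 kN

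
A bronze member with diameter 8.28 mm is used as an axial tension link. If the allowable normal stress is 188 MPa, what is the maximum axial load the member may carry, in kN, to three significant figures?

A = 53.85 mm².
P_max = σ_allow · A = 188 · 53.85 = 10120 N = 10.12 kN.

10.1 kN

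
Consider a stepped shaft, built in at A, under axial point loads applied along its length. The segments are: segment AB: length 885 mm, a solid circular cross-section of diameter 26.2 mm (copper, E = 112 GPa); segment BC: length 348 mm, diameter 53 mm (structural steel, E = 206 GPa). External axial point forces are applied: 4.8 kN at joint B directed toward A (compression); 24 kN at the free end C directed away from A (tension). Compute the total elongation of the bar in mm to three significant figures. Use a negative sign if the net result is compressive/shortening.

0.300 mm

Internal axial forces (sectioning from the free end, tension +): N_BC = 24 kN, N_AB = 19.2 kN.
A_AB = 539.1 mm².
A_BC = 2206 mm².
δ_AB = 19200·885/(539.1·112000) = 0.2814 mm
δ_BC = 24000·348/(2206·206000) = 0.01838 mm
δ = Σδ_i = 0.2998 mm.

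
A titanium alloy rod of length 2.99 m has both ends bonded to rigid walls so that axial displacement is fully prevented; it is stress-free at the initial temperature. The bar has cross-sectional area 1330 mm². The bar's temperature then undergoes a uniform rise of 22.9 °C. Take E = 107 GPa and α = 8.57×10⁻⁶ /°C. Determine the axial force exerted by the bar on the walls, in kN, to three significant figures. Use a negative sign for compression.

Free thermal expansion αLΔT = 8.57e-6 · 2990 · 22.9 = 0.5868 mm.
The walls impose strain ε = −(0.5868)/2990 = -1.9625e-04; σ = Eε = 107000 · -1.9625e-04 = -21 MPa.
Wall reaction R = σ·A = -21·1330 = -27930 N = -27.93 kN.

-27.9 kN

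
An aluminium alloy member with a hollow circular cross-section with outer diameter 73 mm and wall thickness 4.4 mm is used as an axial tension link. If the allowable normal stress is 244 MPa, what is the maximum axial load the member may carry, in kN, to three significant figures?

231 kN

A = 948.3 mm².
P_max = σ_allow · A = 244 · 948.3 = 231400 N = 231.4 kN.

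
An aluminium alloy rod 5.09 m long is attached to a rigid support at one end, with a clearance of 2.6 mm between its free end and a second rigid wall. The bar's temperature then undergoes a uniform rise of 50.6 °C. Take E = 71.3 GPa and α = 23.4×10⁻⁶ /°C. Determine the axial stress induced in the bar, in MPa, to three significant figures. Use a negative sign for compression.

Free thermal expansion αLΔT = 23.4e-6 · 5090 · 50.6 = 6.027 mm.
The walls engage after the gap closes; constrained expansion = 6.027 − 2.6 = 3.427 mm.
The walls impose strain ε = −(3.427)/5090 = -6.7323e-04; σ = Eε = 71300 · -6.7323e-04 = -48 MPa.

-48.0 MPa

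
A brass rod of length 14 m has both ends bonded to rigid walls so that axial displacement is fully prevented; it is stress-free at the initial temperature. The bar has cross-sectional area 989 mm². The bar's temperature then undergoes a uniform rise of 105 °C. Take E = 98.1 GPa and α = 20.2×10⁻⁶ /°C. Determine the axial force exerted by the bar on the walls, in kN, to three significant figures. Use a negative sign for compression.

-206 kN

Free thermal expansion αLΔT = 20.2e-6 · 14000 · 105 = 29.69 mm.
The walls impose strain ε = −(29.69)/14000 = -2.1210e-03; σ = Eε = 98100 · -2.1210e-03 = -208.1 MPa.
Wall reaction R = σ·A = -208.1·989 = -205800 N = -205.8 kN.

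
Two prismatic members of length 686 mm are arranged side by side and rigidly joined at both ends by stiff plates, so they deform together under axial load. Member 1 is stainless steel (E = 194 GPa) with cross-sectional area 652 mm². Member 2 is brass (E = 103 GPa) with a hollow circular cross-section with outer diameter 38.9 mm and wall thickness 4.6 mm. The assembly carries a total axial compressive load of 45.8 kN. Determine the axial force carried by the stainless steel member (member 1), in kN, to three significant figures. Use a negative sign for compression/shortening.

-32.6 kN

A_2 = 495.7 mm².
Equal strain + equilibrium ⇒ each member carries load in proportion to AE: A₁E₁ = 126500000 N, A₂E₂ = 51060000 N, ΣAE = 177500000 N.
F₁ = P·A₁E₁/ΣAE = -45800·126500000/177500000 = -32630 N.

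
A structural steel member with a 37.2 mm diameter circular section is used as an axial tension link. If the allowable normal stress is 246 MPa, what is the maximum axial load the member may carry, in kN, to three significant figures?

267 kN

A = 1087 mm².
P_max = σ_allow · A = 246 · 1087 = 267400 N = 267.4 kN.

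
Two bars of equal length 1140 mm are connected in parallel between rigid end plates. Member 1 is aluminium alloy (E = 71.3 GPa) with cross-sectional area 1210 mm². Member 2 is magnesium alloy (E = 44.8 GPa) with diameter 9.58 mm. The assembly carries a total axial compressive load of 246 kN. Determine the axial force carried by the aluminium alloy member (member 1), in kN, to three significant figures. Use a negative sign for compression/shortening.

-237 kN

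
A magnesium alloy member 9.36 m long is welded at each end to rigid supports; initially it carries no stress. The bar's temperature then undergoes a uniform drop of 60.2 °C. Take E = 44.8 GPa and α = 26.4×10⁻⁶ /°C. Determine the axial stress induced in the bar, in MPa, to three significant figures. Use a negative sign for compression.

Free thermal expansion αLΔT = 26.4e-6 · 9360 · -60.2 = -14.88 mm.
The walls impose strain ε = −(-14.88)/9360 = 1.5893e-03; σ = Eε = 44800 · 1.5893e-03 = 71.2 MPa.

71.2 MPa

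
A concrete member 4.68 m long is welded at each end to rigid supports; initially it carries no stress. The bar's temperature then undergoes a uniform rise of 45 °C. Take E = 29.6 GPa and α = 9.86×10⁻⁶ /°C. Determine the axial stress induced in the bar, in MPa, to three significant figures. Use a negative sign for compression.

Free thermal expansion αLΔT = 9.86e-6 · 4680 · 45 = 2.077 mm.
The walls impose strain ε = −(2.077)/4680 = -4.4370e-04; σ = Eε = 29600 · -4.4370e-04 = -13.13 MPa.

-13.1 MPa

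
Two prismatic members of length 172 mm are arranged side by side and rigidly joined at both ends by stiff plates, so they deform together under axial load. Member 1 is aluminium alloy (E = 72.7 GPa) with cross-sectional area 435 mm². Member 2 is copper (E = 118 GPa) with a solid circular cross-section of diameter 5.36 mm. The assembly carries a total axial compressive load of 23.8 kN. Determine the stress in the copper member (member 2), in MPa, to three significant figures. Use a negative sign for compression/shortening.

A_2 = 22.56 mm².
Equal strain + equilibrium ⇒ each member carries load in proportion to AE: A₁E₁ = 31620000 N, A₂E₂ = 2663000 N, ΣAE = 34290000 N.
σ₂ = P·E₂/ΣAE = -23800·118000/34290000 = -81.91 MPa.

-81.9 MPa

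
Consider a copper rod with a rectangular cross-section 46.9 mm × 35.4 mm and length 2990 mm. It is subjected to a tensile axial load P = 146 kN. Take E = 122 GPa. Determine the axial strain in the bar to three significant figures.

A = 1660 mm².
σ = N/A = 87.94 MPa; ε = σ/E = 87.94/122000 = 7.208e-04.

7.21e-04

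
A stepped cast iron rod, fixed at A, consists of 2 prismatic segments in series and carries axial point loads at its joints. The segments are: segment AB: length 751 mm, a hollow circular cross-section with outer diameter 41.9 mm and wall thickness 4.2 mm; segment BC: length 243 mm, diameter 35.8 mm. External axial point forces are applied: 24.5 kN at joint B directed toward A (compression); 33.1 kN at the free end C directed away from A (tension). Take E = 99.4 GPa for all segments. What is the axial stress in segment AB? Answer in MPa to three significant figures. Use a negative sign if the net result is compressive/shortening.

17.3 MPa

Internal axial forces (sectioning from the free end, tension +): N_BC = 33.1 kN, N_AB = 8.6 kN.
A_AB = 497.4 mm².
σ_AB = N_AB/A_AB = 8600/497.4 = 17.29 MPa.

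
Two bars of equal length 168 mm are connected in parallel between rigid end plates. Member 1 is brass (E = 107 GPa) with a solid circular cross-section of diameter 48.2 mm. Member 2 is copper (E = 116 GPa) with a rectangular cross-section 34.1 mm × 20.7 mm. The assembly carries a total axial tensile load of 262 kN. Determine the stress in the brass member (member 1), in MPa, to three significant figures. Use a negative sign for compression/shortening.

101 MPa

A_1 = 1825 mm².
A_2 = 705.9 mm².
Equal strain + equilibrium ⇒ each member carries load in proportion to AE: A₁E₁ = 195200000 N, A₂E₂ = 81880000 N, ΣAE = 277100000 N.
σ₁ = P·E₁/ΣAE = 262000·107000/277100000 = 101.2 MPa.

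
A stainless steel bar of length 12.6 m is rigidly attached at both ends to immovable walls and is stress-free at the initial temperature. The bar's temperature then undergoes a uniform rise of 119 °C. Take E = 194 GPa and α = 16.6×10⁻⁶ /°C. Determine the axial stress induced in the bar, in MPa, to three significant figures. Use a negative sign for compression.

-383 MPa

Free thermal expansion αLΔT = 16.6e-6 · 12600 · 119 = 24.89 mm.
The walls impose strain ε = −(24.89)/12600 = -1.9754e-03; σ = Eε = 194000 · -1.9754e-03 = -383.2 MPa.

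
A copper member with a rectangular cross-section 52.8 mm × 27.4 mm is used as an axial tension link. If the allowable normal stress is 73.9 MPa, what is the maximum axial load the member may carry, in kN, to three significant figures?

107 kN

A = 1447 mm².
P_max = σ_allow · A = 73.9 · 1447 = 106900 N = 106.9 kN.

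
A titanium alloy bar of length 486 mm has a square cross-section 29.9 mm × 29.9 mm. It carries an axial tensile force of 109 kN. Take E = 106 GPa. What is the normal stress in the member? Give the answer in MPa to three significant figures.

A = 894 mm².
σ = N/A = 109000/894 = 121.9 MPa.

122 MPa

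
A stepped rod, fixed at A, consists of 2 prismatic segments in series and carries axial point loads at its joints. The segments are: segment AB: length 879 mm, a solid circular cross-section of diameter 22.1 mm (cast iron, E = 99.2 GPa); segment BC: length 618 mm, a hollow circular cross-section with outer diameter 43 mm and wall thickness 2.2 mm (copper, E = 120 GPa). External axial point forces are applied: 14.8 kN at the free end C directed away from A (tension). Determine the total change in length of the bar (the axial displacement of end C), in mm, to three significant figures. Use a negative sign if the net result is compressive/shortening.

0.612 mm

Internal axial forces (sectioning from the free end, tension +): N_BC = 14.8 kN, N_AB = 14.8 kN.
A_AB = 383.6 mm².
A_BC = 282 mm².
δ_AB = 14800·879/(383.6·99200) = 0.3419 mm
δ_BC = 14800·618/(282·120000) = 0.2703 mm
δ = Σδ_i = 0.6122 mm.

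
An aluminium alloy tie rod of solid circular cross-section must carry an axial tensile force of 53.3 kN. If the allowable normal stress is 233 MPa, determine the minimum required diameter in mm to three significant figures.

Required area A ≥ P/σ_allow = 53300/233 = 228.8 mm².
For a solid circular section, d ≥ √(4A/π) = 17.07 mm.

17.1 mm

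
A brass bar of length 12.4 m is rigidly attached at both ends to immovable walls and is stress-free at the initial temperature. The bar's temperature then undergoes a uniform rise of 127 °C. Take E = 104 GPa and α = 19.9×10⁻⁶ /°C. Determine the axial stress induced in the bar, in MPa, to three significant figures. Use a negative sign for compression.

-263 MPa

Free thermal expansion αLΔT = 19.9e-6 · 12400 · 127 = 31.34 mm.
The walls impose strain ε = −(31.34)/12400 = -2.5273e-03; σ = Eε = 104000 · -2.5273e-03 = -262.8 MPa.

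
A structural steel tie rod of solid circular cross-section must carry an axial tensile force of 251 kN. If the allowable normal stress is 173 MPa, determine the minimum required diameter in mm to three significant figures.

43.0 mm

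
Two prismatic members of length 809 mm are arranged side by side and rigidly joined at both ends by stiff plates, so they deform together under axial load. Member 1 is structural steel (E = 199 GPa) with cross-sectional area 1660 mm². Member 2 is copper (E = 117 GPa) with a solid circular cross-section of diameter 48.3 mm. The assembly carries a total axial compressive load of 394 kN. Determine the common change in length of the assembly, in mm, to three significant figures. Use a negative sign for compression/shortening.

A_2 = 1832 mm².
Equal strain + equilibrium ⇒ each member carries load in proportion to AE: A₁E₁ = 330300000 N, A₂E₂ = 214400000 N, ΣAE = 544700000 N.
δ = PL/ΣAE = -394000·809/544700000 = -0.5852 mm.

-0.585 mm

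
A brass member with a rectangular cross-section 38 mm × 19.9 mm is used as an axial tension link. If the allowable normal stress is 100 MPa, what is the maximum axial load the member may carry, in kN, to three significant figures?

75.6 kN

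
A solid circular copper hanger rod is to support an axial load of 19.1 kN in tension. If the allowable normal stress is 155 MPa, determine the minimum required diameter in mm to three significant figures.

12.5 mm

Required area A ≥ P/σ_allow = 19100/155 = 123.2 mm².
For a solid circular section, d ≥ √(4A/π) = 12.53 mm.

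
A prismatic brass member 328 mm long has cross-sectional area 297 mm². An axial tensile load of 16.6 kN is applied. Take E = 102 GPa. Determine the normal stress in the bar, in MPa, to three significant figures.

σ = N/A = 16600/297 = 55.89 MPa.

55.9 MPa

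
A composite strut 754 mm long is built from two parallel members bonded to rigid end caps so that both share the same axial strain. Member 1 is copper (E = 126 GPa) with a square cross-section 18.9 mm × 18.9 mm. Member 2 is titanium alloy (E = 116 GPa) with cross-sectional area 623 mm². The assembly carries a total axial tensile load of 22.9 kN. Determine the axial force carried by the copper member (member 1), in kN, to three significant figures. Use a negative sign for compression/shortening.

A_1 = 357.2 mm².
Equal strain + equilibrium ⇒ each member carries load in proportion to AE: A₁E₁ = 45010000 N, A₂E₂ = 72270000 N, ΣAE = 117300000 N.
F₁ = P·A₁E₁/ΣAE = 22900·45010000/117300000 = 8789 N.

8.79 kN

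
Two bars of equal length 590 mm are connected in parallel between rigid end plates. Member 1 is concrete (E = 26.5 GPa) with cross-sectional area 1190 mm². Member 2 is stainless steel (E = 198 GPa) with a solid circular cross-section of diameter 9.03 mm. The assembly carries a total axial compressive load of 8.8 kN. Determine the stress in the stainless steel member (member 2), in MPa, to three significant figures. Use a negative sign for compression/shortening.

A_2 = 64.04 mm².
Equal strain + equilibrium ⇒ each member carries load in proportion to AE: A₁E₁ = 31540000 N, A₂E₂ = 12680000 N, ΣAE = 44220000 N.
σ₂ = P·E₂/ΣAE = -8800·198000/44220000 = -39.41 MPa.

-39.4 MPa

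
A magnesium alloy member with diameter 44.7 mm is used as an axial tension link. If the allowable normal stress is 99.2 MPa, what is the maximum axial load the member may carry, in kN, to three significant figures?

156 kN

A = 1569 mm².
P_max = σ_allow · A = 99.2 · 1569 = 155700 N = 155.7 kN.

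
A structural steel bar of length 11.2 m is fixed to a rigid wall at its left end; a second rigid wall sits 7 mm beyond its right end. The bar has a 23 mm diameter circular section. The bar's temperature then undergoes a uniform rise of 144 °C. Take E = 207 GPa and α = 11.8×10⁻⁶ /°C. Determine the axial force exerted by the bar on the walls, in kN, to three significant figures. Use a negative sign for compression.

Free thermal expansion αLΔT = 11.8e-6 · 11200 · 144 = 19.03 mm.
The walls engage after the gap closes; constrained expansion = 19.03 − 7 = 12.03 mm.
The walls impose strain ε = −(12.03)/11200 = -1.0742e-03; σ = Eε = 207000 · -1.0742e-03 = -222.4 MPa.
Wall reaction R = σ·A = -222.4·415.5 = -92380 N = -92.38 kN.

-92.4 kN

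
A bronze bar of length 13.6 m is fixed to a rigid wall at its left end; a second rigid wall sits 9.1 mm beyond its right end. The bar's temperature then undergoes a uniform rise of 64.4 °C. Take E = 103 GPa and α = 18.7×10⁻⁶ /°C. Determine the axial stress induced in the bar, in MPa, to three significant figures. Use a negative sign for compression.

-55.1 MPa

Free thermal expansion αLΔT = 18.7e-6 · 13600 · 64.4 = 16.38 mm.
The walls engage after the gap closes; constrained expansion = 16.38 − 9.1 = 7.278 mm.
The walls impose strain ε = −(7.278)/13600 = -5.3516e-04; σ = Eε = 103000 · -5.3516e-04 = -55.12 MPa.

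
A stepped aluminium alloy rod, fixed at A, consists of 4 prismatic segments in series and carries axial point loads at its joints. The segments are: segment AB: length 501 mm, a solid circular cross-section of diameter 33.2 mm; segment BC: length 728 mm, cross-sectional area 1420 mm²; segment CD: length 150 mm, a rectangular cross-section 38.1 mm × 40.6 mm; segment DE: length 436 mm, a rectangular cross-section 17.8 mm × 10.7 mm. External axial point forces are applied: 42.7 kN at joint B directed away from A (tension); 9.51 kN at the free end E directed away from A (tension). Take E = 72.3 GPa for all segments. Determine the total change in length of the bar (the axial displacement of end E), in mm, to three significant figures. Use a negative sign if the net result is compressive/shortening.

Internal axial forces (sectioning from the free end, tension +): N_DE = 9.51 kN, N_CD = 9.51 kN, N_BC = 9.51 kN, N_AB = 52.21 kN.
A_AB = 865.7 mm².
A_CD = 1547 mm².
A_DE = 190.5 mm².
δ_AB = 52210·501/(865.7·72300) = 0.4179 mm
δ_BC = 9510·728/(1420·72300) = 0.06743 mm
δ_CD = 9510·150/(1547·72300) = 0.01276 mm
δ_DE = 9510·436/(190.5·72300) = 0.3011 mm
δ = Σδ_i = 0.7992 mm.

0.799 mm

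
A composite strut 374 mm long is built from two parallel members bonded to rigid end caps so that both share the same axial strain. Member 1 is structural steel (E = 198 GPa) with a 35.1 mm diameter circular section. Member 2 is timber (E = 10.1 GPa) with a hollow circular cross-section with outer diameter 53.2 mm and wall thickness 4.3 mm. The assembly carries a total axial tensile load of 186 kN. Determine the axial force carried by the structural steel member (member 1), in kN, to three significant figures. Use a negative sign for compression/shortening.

A_1 = 967.6 mm².
A_2 = 660.6 mm².
Equal strain + equilibrium ⇒ each member carries load in proportion to AE: A₁E₁ = 191600000 N, A₂E₂ = 6672000 N, ΣAE = 198300000 N.
F₁ = P·A₁E₁/ΣAE = 186000·191600000/198300000 = 179700 N.

180 kN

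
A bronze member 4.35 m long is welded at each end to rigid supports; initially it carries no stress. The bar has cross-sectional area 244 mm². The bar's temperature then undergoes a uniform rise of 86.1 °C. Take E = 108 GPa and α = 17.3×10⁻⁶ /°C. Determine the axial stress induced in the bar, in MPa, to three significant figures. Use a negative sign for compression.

Free thermal expansion αLΔT = 17.3e-6 · 4350 · 86.1 = 6.479 mm.
The walls impose strain ε = −(6.479)/4350 = -1.4895e-03; σ = Eε = 108000 · -1.4895e-03 = -160.9 MPa.

-161 MPa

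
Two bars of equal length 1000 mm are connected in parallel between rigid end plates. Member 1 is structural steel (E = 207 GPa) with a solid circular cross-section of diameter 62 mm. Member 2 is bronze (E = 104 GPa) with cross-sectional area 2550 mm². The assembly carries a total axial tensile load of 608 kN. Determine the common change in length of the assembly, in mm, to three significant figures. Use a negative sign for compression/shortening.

A_1 = 3019 mm².
Equal strain + equilibrium ⇒ each member carries load in proportion to AE: A₁E₁ = 624900000 N, A₂E₂ = 265200000 N, ΣAE = 890100000 N.
δ = PL/ΣAE = 608000·1000/890100000 = 0.683 mm.

0.683 mm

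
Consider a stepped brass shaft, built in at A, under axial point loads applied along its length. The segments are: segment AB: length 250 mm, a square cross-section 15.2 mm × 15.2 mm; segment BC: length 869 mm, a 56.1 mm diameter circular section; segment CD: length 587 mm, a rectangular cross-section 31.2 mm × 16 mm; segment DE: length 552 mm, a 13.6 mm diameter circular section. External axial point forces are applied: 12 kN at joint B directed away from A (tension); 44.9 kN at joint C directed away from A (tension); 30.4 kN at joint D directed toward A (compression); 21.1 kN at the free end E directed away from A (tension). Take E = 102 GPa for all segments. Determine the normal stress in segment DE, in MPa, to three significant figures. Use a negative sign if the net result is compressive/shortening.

Internal axial forces (sectioning from the free end, tension +): N_DE = 21.1 kN, N_CD = -9.3 kN, N_BC = 35.6 kN, N_AB = 47.6 kN.
A_DE = 145.3 mm².
σ_DE = N_DE/A_DE = 21100/145.3 = 145.2 MPa.

145 MPa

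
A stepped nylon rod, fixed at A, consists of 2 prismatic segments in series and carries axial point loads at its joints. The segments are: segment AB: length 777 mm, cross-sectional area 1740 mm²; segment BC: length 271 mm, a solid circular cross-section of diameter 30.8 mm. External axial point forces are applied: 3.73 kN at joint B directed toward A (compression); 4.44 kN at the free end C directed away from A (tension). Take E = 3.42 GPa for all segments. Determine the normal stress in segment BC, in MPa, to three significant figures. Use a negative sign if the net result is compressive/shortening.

Internal axial forces (sectioning from the free end, tension +): N_BC = 4.44 kN, N_AB = 0.71 kN.
A_BC = 745.1 mm².
σ_BC = N_BC/A_BC = 4440/745.1 = 5.959 MPa.

5.96 MPa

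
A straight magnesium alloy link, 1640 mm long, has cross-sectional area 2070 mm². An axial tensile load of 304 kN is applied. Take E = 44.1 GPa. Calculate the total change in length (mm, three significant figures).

δ_mech = NL/(AE) = 304000·1640/(2070·44100) = 5.461 mm.

5.46 mm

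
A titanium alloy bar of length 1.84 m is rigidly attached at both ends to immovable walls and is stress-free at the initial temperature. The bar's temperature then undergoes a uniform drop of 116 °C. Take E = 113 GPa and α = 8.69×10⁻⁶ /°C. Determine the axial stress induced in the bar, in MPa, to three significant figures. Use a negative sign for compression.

114 MPa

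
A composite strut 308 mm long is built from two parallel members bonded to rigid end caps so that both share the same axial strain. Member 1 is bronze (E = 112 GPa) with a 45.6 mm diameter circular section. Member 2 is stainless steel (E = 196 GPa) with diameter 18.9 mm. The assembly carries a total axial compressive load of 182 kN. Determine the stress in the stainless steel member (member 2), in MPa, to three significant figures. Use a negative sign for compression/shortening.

-150 MPa

A_1 = 1633 mm².
A_2 = 280.6 mm².
Equal strain + equilibrium ⇒ each member carries load in proportion to AE: A₁E₁ = 182900000 N, A₂E₂ = 54990000 N, ΣAE = 237900000 N.
σ₂ = P·E₂/ΣAE = -182000·196000/237900000 = -149.9 MPa.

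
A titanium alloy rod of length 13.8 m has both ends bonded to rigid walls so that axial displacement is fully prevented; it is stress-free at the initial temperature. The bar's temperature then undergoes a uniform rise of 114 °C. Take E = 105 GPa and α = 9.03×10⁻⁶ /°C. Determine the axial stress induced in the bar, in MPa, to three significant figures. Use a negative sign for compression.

-108 MPa

Free thermal expansion αLΔT = 9.03e-6 · 13800 · 114 = 14.21 mm.
The walls impose strain ε = −(14.21)/13800 = -1.0294e-03; σ = Eε = 105000 · -1.0294e-03 = -108.1 MPa.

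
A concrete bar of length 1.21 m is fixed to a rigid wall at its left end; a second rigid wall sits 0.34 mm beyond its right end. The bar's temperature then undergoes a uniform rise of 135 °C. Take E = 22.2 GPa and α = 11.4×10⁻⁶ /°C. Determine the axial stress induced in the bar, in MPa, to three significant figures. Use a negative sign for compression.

Free thermal expansion αLΔT = 11.4e-6 · 1210 · 135 = 1.862 mm.
The walls engage after the gap closes; constrained expansion = 1.862 − 0.34 = 1.522 mm.
The walls impose strain ε = −(1.522)/1210 = -1.2580e-03; σ = Eε = 22200 · -1.2580e-03 = -27.93 MPa.

-27.9 MPa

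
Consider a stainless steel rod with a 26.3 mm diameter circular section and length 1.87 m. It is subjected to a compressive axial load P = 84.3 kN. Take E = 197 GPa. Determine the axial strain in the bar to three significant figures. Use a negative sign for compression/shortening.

-7.88e-04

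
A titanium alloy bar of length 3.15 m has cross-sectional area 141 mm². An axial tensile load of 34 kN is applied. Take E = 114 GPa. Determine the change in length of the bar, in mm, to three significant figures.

δ_mech = NL/(AE) = 34000·3150/(141·114000) = 6.663 mm.

6.66 mm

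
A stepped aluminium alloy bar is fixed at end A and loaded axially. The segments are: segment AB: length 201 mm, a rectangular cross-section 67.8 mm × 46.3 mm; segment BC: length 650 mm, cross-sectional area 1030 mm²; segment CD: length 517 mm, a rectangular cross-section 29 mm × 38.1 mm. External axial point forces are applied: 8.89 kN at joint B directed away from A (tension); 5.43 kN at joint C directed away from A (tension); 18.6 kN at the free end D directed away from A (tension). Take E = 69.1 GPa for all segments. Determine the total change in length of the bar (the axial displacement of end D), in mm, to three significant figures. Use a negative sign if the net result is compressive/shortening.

Internal axial forces (sectioning from the free end, tension +): N_CD = 18.6 kN, N_BC = 24.03 kN, N_AB = 32.92 kN.
A_AB = 3139 mm².
A_CD = 1105 mm².
δ_AB = 32920·201/(3139·69100) = 0.0305 mm
δ_BC = 24030·650/(1030·69100) = 0.2195 mm
δ_CD = 18600·517/(1105·69100) = 0.126 mm
δ = Σδ_i = 0.3759 mm.

0.376 mm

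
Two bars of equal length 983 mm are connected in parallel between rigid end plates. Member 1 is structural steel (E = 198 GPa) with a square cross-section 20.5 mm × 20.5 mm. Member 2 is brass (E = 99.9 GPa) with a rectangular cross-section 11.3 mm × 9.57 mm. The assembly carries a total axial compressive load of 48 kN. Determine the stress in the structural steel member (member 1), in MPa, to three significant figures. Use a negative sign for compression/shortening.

-101 MPa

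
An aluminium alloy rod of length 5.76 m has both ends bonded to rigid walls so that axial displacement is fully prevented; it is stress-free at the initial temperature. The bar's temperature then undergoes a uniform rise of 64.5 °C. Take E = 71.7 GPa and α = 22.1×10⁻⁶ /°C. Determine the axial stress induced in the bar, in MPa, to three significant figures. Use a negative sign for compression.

Free thermal expansion αLΔT = 22.1e-6 · 5760 · 64.5 = 8.211 mm.
The walls impose strain ε = −(8.211)/5760 = -1.4255e-03; σ = Eε = 71700 · -1.4255e-03 = -102.2 MPa.

-102 MPa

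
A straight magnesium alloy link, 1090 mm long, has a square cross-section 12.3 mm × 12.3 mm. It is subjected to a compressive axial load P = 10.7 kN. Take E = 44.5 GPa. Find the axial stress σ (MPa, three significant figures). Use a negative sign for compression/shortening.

-70.7 MPa

A = 151.3 mm².
σ = N/A = -10700/151.3 = -70.73 MPa.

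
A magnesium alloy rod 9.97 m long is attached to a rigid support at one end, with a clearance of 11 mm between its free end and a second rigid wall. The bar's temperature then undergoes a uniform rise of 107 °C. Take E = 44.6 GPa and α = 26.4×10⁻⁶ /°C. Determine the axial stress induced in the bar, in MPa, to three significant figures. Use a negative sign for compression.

Free thermal expansion αLΔT = 26.4e-6 · 9970 · 107 = 28.16 mm.
The walls engage after the gap closes; constrained expansion = 28.16 − 11 = 17.16 mm.
The walls impose strain ε = −(17.16)/9970 = -1.7215e-03; σ = Eε = 44600 · -1.7215e-03 = -76.78 MPa.

-76.8 MPa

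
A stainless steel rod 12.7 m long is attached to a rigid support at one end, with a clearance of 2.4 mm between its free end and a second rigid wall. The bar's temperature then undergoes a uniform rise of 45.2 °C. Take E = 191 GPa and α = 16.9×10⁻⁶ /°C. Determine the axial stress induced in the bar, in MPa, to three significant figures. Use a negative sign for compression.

Free thermal expansion αLΔT = 16.9e-6 · 12700 · 45.2 = 9.701 mm.
The walls engage after the gap closes; constrained expansion = 9.701 − 2.4 = 7.301 mm.
The walls impose strain ε = −(7.301)/12700 = -5.7490e-04; σ = Eε = 191000 · -5.7490e-04 = -109.8 MPa.

-110 MPa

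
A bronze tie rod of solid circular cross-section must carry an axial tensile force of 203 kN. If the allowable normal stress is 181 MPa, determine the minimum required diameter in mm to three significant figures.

Required area A ≥ P/σ_allow = 203000/181 = 1122 mm².
For a solid circular section, d ≥ √(4A/π) = 37.79 mm.

37.8 mm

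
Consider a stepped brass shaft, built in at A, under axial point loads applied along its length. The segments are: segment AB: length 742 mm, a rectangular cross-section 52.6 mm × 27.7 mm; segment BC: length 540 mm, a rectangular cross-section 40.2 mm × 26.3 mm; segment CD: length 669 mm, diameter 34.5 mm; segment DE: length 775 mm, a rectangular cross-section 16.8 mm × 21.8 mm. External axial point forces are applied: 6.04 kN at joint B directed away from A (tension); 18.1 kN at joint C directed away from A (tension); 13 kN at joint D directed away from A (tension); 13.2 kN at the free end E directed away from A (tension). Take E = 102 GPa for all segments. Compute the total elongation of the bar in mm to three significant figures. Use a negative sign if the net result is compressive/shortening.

0.931 mm

Internal axial forces (sectioning from the free end, tension +): N_DE = 13.2 kN, N_CD = 26.2 kN, N_BC = 44.3 kN, N_AB = 50.34 kN.
A_AB = 1457 mm².
A_BC = 1057 mm².
A_CD = 934.8 mm².
A_DE = 366.2 mm².
δ_AB = 50340·742/(1457·102000) = 0.2513 mm
δ_BC = 44300·540/(1057·102000) = 0.2218 mm
δ_CD = 26200·669/(934.8·102000) = 0.1838 mm
δ_DE = 13200·775/(366.2·102000) = 0.2738 mm
δ = Σδ_i = 0.9308 mm.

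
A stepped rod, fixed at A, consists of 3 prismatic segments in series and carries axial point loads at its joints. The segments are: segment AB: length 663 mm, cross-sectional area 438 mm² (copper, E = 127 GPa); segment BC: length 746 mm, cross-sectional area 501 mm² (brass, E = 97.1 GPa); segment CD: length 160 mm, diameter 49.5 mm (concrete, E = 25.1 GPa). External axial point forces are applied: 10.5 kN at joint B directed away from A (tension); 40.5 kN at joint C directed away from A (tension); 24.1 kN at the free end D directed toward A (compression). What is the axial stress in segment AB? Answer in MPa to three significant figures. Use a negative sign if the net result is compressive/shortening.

Internal axial forces (sectioning from the free end, tension +): N_CD = -24.1 kN, N_BC = 16.4 kN, N_AB = 26.9 kN.
σ_AB = N_AB/A_AB = 26900/438 = 61.42 MPa.

61.4 MPa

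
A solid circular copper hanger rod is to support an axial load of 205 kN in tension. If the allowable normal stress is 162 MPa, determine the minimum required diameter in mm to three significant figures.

40.1 mm

Required area A ≥ P/σ_allow = 205000/162 = 1265 mm².
For a solid circular section, d ≥ √(4A/π) = 40.14 mm.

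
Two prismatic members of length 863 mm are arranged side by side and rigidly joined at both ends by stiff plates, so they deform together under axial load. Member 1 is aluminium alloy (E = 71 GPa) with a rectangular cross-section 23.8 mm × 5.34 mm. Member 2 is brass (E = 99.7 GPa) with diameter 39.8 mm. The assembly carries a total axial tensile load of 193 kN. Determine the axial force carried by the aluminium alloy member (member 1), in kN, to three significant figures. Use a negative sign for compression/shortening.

13.1 kN

A_1 = 127.1 mm².
A_2 = 1244 mm².
Equal strain + equilibrium ⇒ each member carries load in proportion to AE: A₁E₁ = 9024000 N, A₂E₂ = 124000000 N, ΣAE = 133100000 N.
F₁ = P·A₁E₁/ΣAE = 193000·9024000/133100000 = 13090 N.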